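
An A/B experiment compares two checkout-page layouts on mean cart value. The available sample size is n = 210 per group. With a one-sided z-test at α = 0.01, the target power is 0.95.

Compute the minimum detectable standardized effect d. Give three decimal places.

Required noncentrality: δ = z_{0.01} + z_{0.05} = 2.326 + 1.645 = 3.971.
δ = d·√(n/2) ⇒ d = δ/√(n/2) = 3.971/√(210/2) = 0.3875.

d ≈ 0.388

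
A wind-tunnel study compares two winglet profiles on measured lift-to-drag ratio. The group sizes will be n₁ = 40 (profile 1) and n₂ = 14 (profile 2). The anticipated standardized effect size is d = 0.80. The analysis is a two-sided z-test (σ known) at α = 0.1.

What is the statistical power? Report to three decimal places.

Noncentrality parameter: δ = d / √(1/n₁ + 1/n₂) = 0.80 / √(1/40 + 1/14) = 2.5762
Two-sided α = 0.1 → critical value z_{0.05} = 1.645.
Power = Φ(δ − 1.645) + Φ(−δ − 1.645) = Φ(0.931) + Φ(-4.221) = 0.8242 + 0.0000 = 0.8242.

Power ≈ 0.824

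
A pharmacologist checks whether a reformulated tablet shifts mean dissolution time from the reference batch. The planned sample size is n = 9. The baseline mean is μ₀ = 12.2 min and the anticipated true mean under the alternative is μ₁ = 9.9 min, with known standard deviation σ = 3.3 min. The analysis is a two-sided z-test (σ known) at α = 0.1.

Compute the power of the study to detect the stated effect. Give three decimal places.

Power ≈ 0.672

Standardized effect: d = |μ₁ − μ₀| / σ = |9.9 − 12.2| / 3.3 = 0.6970
Noncentrality parameter: δ = d·√n = 0.6970 × √9 = 2.0909
Critical value for a two-sided test at α = 0.1: z_{α/2} = 1.645.
Power = Φ(δ − 1.645) + Φ(−δ − 1.645) = Φ(0.446) + Φ(-3.736) = 0.6722 + 0.0001 = 0.6723.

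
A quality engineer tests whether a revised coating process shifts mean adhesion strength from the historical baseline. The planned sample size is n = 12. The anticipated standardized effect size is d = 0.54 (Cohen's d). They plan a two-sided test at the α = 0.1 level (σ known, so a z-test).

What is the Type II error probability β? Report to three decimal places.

Noncentrality parameter: δ = d·√n = 0.54 × √12 = 1.8706
Critical value for a two-sided test at α = 0.1: z_{α/2} = 1.645.
Power = Φ(δ − 1.645) + Φ(−δ − 1.645) = Φ(0.226) + Φ(-3.515) = 0.5893 + 0.0002 = 0.5895.
Type II error: β = 1 − power = 1 − 0.5895 = 0.4105.

β ≈ 0.410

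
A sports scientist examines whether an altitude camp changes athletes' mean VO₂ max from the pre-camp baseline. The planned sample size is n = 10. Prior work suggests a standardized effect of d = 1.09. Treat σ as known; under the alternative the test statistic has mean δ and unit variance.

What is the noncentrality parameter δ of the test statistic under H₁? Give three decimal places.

δ ≈ 3.447

δ = d·√n = 1.09 × √10 = 3.4469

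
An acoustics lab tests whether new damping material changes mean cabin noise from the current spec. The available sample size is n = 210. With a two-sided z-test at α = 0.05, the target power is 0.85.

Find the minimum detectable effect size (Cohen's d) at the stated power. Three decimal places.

Need Φ(δ − 1.960) = 0.85, so δ = 1.960 + 1.036 = 2.996.
(The second rejection-region term Φ(−δ − z_{α/2}) is negligible and dropped.)
δ = d·√n ⇒ d = δ/√n = 2.996/√210 = 0.2068.

d ≈ 0.207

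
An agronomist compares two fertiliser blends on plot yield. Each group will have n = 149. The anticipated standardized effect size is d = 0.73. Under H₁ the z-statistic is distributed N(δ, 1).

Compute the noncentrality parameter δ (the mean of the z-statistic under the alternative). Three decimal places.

The noncentrality parameter scales effect size by the design's sample-size factor: δ = d·√(n/2) = 0.73 × √(149/2) = 6.3009

δ ≈ 6.301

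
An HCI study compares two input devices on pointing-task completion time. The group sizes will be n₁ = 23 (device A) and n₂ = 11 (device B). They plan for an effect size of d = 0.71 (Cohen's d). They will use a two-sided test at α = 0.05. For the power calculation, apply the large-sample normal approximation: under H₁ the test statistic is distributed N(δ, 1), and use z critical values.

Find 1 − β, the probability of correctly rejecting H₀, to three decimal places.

Noncentrality parameter: δ = d / √(1/n₁ + 1/n₂) = 0.71 / √(1/23 + 1/11) = 1.9368
Critical value for a two-sided test at α = 0.05: z_{α/2} = 1.960.
Power = Φ(δ − 1.960) + Φ(−δ − 1.960) = Φ(-0.023) + Φ(-3.897) = 0.4907 + 0.0000 = 0.4908.

Power ≈ 0.491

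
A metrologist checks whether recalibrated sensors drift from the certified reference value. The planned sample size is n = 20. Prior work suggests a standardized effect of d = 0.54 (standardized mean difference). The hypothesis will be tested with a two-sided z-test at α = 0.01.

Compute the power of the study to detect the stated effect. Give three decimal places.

Noncentrality parameter: δ = d·√n = 0.54 × √20 = 2.4150
Two-sided α = 0.01 → critical value z_{0.005} = 2.576.
Power = Φ(δ − 2.576) + Φ(−δ − 2.576) = Φ(-0.161) + Φ(-4.991) = 0.4361 + 0.0000 = 0.4361.

Power ≈ 0.436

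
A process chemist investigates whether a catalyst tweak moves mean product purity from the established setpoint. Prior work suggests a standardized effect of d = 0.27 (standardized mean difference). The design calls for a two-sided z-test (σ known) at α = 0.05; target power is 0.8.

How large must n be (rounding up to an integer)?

n = 108

Set Φ(δ − 1.960) = 0.8; then δ − 1.960 = Φ⁻¹(0.8) = 0.842, giving δ = 2.802.
(Ignoring the negligible lower-tail rejection probability gives the usual closed-form inversion.)
δ = d·√n ⇒ n = (δ/d)² = (2.802 / 0.27)² = 107.67.
Round up to the next whole unit.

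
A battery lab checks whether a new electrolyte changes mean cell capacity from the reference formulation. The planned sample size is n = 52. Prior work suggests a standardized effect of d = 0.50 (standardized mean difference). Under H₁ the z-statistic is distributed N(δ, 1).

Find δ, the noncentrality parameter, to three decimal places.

The noncentrality parameter scales effect size by the design's sample-size factor: δ = d·√n = 0.50 × √52 = 3.6056

δ ≈ 3.606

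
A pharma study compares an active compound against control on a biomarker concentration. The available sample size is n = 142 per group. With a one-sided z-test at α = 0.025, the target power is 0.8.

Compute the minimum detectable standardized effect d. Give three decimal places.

d ≈ 0.332

Need Φ(δ − 1.960) = 0.8, so δ = 1.960 + 0.842 = 2.802.
δ = d·√(n/2) ⇒ d = δ/√(n/2) = 2.802/√(142/2) = 0.3325.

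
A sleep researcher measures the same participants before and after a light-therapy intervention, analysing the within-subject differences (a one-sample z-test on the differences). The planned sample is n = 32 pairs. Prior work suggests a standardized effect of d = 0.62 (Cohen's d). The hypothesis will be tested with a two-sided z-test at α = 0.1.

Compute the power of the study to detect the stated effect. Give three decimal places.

Power ≈ 0.969

Noncentrality parameter: δ = d·√n = 0.62 × √32 = 3.5072
Critical value for a two-sided test at α = 0.1: z_{α/2} = 1.645.
Power = Φ(δ − 1.645) + Φ(−δ − 1.645) = Φ(1.862) + Φ(-5.152) = 0.9687 + 0.0000 = 0.9687.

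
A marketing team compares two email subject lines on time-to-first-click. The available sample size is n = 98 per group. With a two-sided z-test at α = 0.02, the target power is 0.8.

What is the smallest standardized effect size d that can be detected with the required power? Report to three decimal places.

Need Φ(δ − 2.326) = 0.8, so δ = 2.326 + 0.842 = 3.168.
(Lower-tail contribution to power is negligible for δ > 0.)
δ = d·√(n/2) ⇒ d = δ/√(n/2) = 3.168/√(98/2) = 0.4526.

d ≈ 0.453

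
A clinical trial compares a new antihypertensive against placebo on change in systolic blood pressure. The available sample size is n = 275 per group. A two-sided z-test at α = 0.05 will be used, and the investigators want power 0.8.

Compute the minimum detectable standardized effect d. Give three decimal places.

d ≈ 0.239

Need Φ(δ − 1.960) = 0.8, so δ = 1.960 + 0.842 = 2.802.
(Lower-tail contribution to power is negligible for δ > 0.)
δ = d·√(n/2) ⇒ d = δ/√(n/2) = 2.802/√(275/2) = 0.2389.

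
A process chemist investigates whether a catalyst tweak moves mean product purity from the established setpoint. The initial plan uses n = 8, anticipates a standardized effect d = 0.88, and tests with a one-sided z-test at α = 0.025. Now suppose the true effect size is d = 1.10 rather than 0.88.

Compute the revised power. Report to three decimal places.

Power ≈ 0.875

With d = 1.10: δ = d·√n = 1.10 × √8 = 3.1113. Critical value z_{0.025} = 1.960.
Revised power = P(Z > 1.960 − δ) = Φ(1.151) = 0.8752.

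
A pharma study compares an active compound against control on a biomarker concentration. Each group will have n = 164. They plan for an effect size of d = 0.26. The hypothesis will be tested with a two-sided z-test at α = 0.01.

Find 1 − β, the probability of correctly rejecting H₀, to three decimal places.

Noncentrality parameter: δ = d·√(n/2) = 0.26 × √(164/2) = 2.3544
Two-sided α = 0.01 → critical value z_{0.005} = 2.576.
Power = Φ(δ − 2.576) + Φ(−δ − 2.576) = Φ(-0.221) + Φ(-4.930) = 0.4124 + 0.0000 = 0.4124.

Power ≈ 0.412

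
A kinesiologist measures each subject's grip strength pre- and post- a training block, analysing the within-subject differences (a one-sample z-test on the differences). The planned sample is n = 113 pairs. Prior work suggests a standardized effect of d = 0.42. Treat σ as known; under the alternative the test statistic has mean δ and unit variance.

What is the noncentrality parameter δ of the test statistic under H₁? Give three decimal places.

The noncentrality parameter scales effect size by the design's sample-size factor: δ = d·√n = 0.42 × √113 = 4.4647

δ ≈ 4.465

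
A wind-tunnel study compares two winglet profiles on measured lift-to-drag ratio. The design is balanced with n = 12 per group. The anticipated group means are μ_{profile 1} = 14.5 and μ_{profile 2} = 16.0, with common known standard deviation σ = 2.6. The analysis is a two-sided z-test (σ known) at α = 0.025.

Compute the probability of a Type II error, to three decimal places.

β ≈ 0.796

Standardized effect: d = |μ_{profile 1} − μ_{profile 2}| / σ = |14.5 − 16.0| / 2.6 = 0.5769
Noncentrality parameter: δ = d·√(n/2) = 0.5769 × √(12/2) = 1.4132
Two-sided α = 0.025 → critical value z_{0.0125} = 2.241.
Power = Φ(δ − 2.241) + Φ(−δ − 2.241) = Φ(-0.828) + Φ(-3.655) = 0.2038 + 0.0001 = 0.2039.
Type II error: β = 1 − power = 1 − 0.2039 = 0.7961.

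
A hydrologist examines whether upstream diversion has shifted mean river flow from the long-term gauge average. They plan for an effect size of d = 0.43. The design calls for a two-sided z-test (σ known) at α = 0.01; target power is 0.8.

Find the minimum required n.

Set Φ(δ − 2.576) = 0.8; then δ − 2.576 = Φ⁻¹(0.8) = 0.842, giving δ = 3.417.
(The Φ(−δ − z_{α/2}) term is vanishingly small for δ > 0 and is dropped in the standard sample-size formula.)
δ = d·√n ⇒ n = (δ/d)² = (3.417 / 0.43)² = 63.16.
Rounding up, n = 64.

n = 64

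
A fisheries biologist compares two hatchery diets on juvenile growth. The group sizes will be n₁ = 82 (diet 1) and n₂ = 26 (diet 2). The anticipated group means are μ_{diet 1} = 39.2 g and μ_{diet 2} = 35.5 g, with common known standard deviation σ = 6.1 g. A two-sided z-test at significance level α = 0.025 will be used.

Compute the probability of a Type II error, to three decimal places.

β ≈ 0.325

Standardized effect: d = |μ_{diet 1} − μ_{diet 2}| / σ = |39.2 − 35.5| / 6.1 = 0.6066
Noncentrality parameter: δ = d / √(1/n₁ + 1/n₂) = 0.6066 / √(1/82 + 1/26) = 2.6950
Critical value for a two-sided test at α = 0.025: z_{α/2} = 2.241.
Power = Φ(δ − 2.241) + Φ(−δ − 2.241) = Φ(0.454) + Φ(-4.936) = 0.6749 + 0.0000 = 0.6749.
Type II error: β = 1 − power = 1 − 0.6749 = 0.3251.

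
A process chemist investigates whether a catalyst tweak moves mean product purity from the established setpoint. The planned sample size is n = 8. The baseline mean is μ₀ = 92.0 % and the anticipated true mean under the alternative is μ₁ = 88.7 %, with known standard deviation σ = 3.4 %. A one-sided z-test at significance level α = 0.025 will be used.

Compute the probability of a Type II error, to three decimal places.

Standardized effect: d = |μ₁ − μ₀| / σ = |88.7 − 92.0| / 3.4 = 0.9706
Noncentrality parameter: δ = d·√n = 0.9706 × √8 = 2.7452
One-sided α = 0.025 → critical value z_{0.025} = 1.960.
Power = P(Z > 1.960 − δ) = Φ(0.785) = 0.7839.
Type II error: β = 1 − power = 1 − 0.7839 = 0.2161.

β ≈ 0.216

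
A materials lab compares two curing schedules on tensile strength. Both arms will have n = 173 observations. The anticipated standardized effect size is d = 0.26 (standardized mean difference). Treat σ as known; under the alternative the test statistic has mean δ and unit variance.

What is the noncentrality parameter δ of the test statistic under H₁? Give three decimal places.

δ = d·√(n/2) = 0.26 × √(173/2) = 2.4181

δ ≈ 2.418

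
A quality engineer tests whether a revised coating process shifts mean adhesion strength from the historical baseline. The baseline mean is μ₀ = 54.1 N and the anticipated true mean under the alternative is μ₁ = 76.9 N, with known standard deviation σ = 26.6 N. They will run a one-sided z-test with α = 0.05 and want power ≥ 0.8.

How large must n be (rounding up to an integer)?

Standardized effect: d = |μ₁ − μ₀| / σ = |76.9 − 54.1| / 26.6 = 0.8571
For power 0.8 need Φ(δ − z_{0.05}) = 0.8, so δ = z_{0.05} + z_{0.20} = 1.645 + 0.842 = 2.486.
δ = d·√n ⇒ n = (δ/d)² = (2.486 / 0.8571)² = 8.42.
Round up to the next whole unit.

n = 9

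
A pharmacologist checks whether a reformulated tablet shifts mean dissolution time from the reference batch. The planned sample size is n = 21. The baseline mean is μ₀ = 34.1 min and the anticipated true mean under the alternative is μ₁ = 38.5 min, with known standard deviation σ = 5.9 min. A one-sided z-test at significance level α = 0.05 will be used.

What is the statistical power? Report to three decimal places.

Power ≈ 0.962

Standardized effect: d = |μ₁ − μ₀| / σ = |38.5 − 34.1| / 5.9 = 0.7458
Noncentrality parameter: δ = d·√n = 0.7458 × √21 = 3.4175
One-sided α = 0.05 → critical value z_{0.05} = 1.645.
Power = Φ(δ − 1.645) = Φ(1.773) = 0.9619.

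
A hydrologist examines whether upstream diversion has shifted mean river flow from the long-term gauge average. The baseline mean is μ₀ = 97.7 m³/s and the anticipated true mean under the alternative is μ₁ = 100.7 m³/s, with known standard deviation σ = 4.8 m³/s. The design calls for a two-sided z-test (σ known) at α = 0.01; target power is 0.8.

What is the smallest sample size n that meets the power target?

n = 30

Standardized effect: d = |μ₁ − μ₀| / σ = |100.7 − 97.7| / 4.8 = 0.6250
Set Φ(δ − 2.576) = 0.8; then δ − 2.576 = Φ⁻¹(0.8) = 0.842, giving δ = 3.417.
(For δ > 0 the lower-tail rejection region contributes negligibly to power, so the one-term inversion is standard.)
δ = d·√n ⇒ n = (δ/d)² = (3.417 / 0.6250)² = 29.90.
Rounding up, n = 30.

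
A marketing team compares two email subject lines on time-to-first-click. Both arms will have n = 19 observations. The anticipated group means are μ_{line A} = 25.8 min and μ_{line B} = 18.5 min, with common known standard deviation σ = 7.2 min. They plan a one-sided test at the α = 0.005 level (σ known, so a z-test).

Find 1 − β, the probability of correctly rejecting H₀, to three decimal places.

Power ≈ 0.709

Standardized effect: d = |μ_{line A} − μ_{line B}| / σ = |25.8 − 18.5| / 7.2 = 1.0139
Noncentrality parameter: δ = d·√(n/2) = 1.0139 × √(19/2) = 3.1250
Critical value for a one-sided test at α = 0.005: z_α = 2.576.
Power = P(Z > 2.576 − δ) = Φ(0.549) = 0.7086.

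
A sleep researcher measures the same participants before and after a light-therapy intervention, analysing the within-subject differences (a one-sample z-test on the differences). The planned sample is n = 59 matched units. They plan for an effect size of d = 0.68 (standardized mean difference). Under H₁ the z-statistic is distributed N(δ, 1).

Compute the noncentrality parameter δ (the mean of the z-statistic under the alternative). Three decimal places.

δ = d·√n = 0.68 × √59 = 5.2232

δ ≈ 5.223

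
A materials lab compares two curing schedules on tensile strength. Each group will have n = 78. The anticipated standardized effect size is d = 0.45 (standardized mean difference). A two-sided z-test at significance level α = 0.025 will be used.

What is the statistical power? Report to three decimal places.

Noncentrality parameter: δ = d·√(n/2) = 0.45 × √(78/2) = 2.8102
Two-sided α = 0.025 → critical value z_{0.0125} = 2.241.
Power = Φ(δ − 2.241) + Φ(−δ − 2.241) = Φ(0.569) + Φ(-5.052) = 0.7153 + 0.0000 = 0.7153.

Power ≈ 0.715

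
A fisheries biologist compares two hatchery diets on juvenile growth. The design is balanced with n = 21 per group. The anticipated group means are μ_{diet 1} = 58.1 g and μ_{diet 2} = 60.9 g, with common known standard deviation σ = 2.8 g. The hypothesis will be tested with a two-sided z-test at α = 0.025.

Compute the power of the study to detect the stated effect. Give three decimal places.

Power ≈ 0.841

Standardized effect: d = |μ_{diet 1} − μ_{diet 2}| / σ = |58.1 − 60.9| / 2.8 = 1.0000
Noncentrality parameter: δ = d·√(n/2) = 1.0000 × √(21/2) = 3.2404
Two-sided α = 0.025 → critical value z_{0.0125} = 2.241.
Power = Φ(δ − 2.241) + Φ(−δ − 2.241) = Φ(0.999) + Φ(-5.482) = 0.8411 + 0.0000 = 0.8411.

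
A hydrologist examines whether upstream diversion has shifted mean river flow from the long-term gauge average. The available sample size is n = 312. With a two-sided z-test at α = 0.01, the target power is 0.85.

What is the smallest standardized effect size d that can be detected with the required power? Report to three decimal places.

d ≈ 0.205

Need Φ(δ − 2.576) = 0.85, so δ = 2.576 + 1.036 = 3.612.
(Lower-tail contribution to power is negligible for δ > 0.)
δ = d·√n ⇒ d = δ/√n = 3.612/√312 = 0.2045.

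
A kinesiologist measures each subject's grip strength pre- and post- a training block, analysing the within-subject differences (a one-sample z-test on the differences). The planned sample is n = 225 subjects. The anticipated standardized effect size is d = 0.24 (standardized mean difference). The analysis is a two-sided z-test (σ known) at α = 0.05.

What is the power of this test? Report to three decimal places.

Noncentrality parameter: δ = d·√n = 0.24 × √225 = 3.6000
Critical value for a two-sided test at α = 0.05: z_{α/2} = 1.960.
Power = Φ(δ − 1.960) + Φ(−δ − 1.960) = Φ(1.640) + Φ(-5.560) = 0.9495 + 0.0000 = 0.9495.

Power ≈ 0.950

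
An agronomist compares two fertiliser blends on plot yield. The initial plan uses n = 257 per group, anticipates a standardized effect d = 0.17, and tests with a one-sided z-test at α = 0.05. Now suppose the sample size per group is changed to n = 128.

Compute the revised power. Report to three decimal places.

Power ≈ 0.388

With n = 128 per group: δ = d·√(n/2) = 0.17 × √(128/2) = 1.3600. Critical value z_{0.05} = 1.645.
Revised power = Φ(δ − 1.645) = Φ(-0.285) = 0.3879.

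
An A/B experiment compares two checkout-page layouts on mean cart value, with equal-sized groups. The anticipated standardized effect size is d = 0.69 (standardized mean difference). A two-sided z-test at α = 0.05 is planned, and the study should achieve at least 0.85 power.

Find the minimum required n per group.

n = 38 per group

Set Φ(δ − 1.960) = 0.85; then δ − 1.960 = Φ⁻¹(0.85) = 1.036, giving δ = 2.996.
(For δ > 0 the lower-tail rejection region contributes negligibly to power, so the one-term inversion is standard.)
δ = d·√(n/2) ⇒ n = 2(δ/d)² = 2 × (2.996 / 0.69)² = 37.72.
Round up to the next whole unit.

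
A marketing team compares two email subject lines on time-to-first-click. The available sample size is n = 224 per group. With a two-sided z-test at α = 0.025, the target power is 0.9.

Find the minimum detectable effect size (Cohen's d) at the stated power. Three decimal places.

d ≈ 0.333

Required noncentrality: δ = z_{0.0125} + z_{0.10} = 2.241 + 1.282 = 3.523.
(The second rejection-region term Φ(−δ − z_{α/2}) is negligible and dropped.)
δ = d·√(n/2) ⇒ d = δ/√(n/2) = 3.523/√(224/2) = 0.3329.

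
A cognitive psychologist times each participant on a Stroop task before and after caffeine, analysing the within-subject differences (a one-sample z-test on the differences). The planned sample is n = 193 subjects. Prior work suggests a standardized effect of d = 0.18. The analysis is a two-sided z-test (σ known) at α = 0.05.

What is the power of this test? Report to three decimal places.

Power ≈ 0.706

Noncentrality parameter: λ = d·√n = 0.18 × √193 = 2.5006
Critical value for a two-sided test at α = 0.05: z_{α/2} = 1.960.
Power = Φ(λ − 1.960) + Φ(−λ − 1.960) = Φ(0.541) + Φ(-4.461) = 0.7056 + 0.0000 = 0.7056.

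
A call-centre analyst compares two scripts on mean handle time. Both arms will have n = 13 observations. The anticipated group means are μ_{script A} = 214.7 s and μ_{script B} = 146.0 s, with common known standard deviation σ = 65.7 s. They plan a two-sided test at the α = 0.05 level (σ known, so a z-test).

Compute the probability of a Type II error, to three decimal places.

β ≈ 0.240

Standardized effect: d = |μ_{script A} − μ_{script B}| / σ = |214.7 − 146.0| / 65.7 = 1.0457
Noncentrality parameter: δ = d·√(n/2) = 1.0457 × √(13/2) = 2.6659
Two-sided α = 0.05 → critical value z_{0.025} = 1.960.
Power = Φ(δ − 1.960) + Φ(−δ − 1.960) = Φ(0.706) + Φ(-4.626) = 0.7599 + 0.0000 = 0.7599.
Type II error: β = 1 − power = 1 − 0.7599 = 0.2401.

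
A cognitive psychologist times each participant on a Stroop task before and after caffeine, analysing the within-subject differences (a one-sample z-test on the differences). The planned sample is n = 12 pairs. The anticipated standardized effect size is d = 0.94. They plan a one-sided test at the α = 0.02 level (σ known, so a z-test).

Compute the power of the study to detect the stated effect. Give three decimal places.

Power ≈ 0.885

Noncentrality parameter: δ = d·√n = 0.94 × √12 = 3.2563
Critical value for a one-sided test at α = 0.02: z_α = 2.054.
Power = Φ(δ − 2.054) = Φ(1.203) = 0.8854.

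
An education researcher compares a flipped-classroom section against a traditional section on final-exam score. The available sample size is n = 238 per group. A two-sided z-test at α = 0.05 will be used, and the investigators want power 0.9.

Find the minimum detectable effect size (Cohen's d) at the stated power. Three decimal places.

d ≈ 0.297

Required noncentrality: δ = z_{0.025} + z_{0.10} = 1.960 + 1.282 = 3.242.
(The second rejection-region term Φ(−δ − z_{α/2}) is negligible and dropped.)
δ = d·√(n/2) ⇒ d = δ/√(n/2) = 3.242/√(238/2) = 0.2971.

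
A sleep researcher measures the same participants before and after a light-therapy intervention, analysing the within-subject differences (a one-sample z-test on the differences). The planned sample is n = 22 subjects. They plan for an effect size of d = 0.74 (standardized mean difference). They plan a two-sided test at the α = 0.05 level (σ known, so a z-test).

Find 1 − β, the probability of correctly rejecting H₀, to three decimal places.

Power ≈ 0.935

Noncentrality parameter: δ = d·√n = 0.74 × √22 = 3.4709
Critical value for a two-sided test at α = 0.05: z_{α/2} = 1.960.
Power = Φ(δ − 1.960) + Φ(−δ − 1.960) = Φ(1.511) + Φ(-5.431) = 0.9346 + 0.0000 = 0.9346.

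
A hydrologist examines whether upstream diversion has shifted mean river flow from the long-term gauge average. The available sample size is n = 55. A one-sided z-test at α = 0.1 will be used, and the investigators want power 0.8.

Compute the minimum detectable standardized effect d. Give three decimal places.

d ≈ 0.286

Need Φ(δ − 1.282) = 0.8, so δ = 1.282 + 0.842 = 2.123.
δ = d·√n ⇒ d = δ/√n = 2.123/√55 = 0.2863.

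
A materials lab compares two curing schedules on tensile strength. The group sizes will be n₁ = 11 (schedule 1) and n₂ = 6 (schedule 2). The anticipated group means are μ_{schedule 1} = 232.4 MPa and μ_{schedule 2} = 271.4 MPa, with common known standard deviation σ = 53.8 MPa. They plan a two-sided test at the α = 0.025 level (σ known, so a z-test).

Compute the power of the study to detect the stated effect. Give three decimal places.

Power ≈ 0.208

Standardized effect: d = |μ_{schedule 1} − μ_{schedule 2}| / σ = |232.4 − 271.4| / 53.8 = 0.7249
Noncentrality parameter: δ = d / √(1/n₁ + 1/n₂) = 0.7249 / √(1/11 + 1/6) = 1.4283
Two-sided α = 0.025 → critical value z_{0.0125} = 2.241.
Power = Φ(δ − 2.241) + Φ(−δ − 2.241) = Φ(-0.813) + Φ(-3.670) = 0.2081 + 0.0001 = 0.2082.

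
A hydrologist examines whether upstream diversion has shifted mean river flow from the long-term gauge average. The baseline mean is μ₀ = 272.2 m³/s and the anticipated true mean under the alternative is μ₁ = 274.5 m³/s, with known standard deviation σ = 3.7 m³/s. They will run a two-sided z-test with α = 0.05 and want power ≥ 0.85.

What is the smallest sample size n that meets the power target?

Standardized effect: d = |μ₁ − μ₀| / σ = |274.5 − 272.2| / 3.7 = 0.6216
Set Φ(δ − 1.960) = 0.85; then δ − 1.960 = Φ⁻¹(0.85) = 1.036, giving δ = 2.996.
(For δ > 0 the lower-tail rejection region contributes negligibly to power, so the one-term inversion is standard.)
δ = d·√n ⇒ n = (δ/d)² = (2.996 / 0.6216)² = 23.24.
Rounding up, n = 24.

n = 24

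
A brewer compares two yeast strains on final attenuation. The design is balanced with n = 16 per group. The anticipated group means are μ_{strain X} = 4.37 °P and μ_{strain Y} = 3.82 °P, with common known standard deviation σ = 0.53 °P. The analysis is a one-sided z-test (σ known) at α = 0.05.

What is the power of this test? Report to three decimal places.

Standardized effect: d = |μ_{strain X} − μ_{strain Y}| / σ = |4.37 − 3.82| / 0.53 = 1.0377
Noncentrality parameter: δ = d·√(n/2) = 1.0377 × √(16/2) = 2.9352
One-sided α = 0.05 → critical value z_{0.05} = 1.645.
Power = Φ(δ − 1.645) = Φ(1.290) = 0.9015.

Power ≈ 0.902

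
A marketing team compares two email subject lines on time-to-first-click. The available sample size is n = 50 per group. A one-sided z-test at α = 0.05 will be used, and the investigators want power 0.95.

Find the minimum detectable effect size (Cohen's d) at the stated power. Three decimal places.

Need Φ(δ − 1.645) = 0.95, so δ = 1.645 + 1.645 = 3.290.
δ = d·√(n/2) ⇒ d = δ/√(n/2) = 3.290/√(50/2) = 0.6579.

d ≈ 0.658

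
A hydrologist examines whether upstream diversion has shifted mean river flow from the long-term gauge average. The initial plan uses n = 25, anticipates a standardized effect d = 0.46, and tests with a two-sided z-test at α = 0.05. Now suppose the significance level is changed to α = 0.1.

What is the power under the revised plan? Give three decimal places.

δ = d·√n = 0.46 × √25 = 2.3000 (unchanged). New critical value: z_{0.05} = 1.645.
Revised power = Φ(δ − 1.645) + Φ(−δ − 1.645) = Φ(0.655) + Φ(-3.945) = 0.7438 + 0.0000 = 0.7439.

Power ≈ 0.744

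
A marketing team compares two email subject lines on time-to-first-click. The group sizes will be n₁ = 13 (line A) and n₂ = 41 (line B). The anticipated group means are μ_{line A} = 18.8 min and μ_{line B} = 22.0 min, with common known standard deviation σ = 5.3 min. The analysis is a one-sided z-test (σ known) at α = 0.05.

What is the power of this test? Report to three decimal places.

Power ≈ 0.599

Standardized effect: d = |μ_{line A} − μ_{line B}| / σ = |18.8 − 22.0| / 5.3 = 0.6038
Noncentrality parameter: δ = d / √(1/n₁ + 1/n₂) = 0.6038 / √(1/13 + 1/41) = 1.8969
Critical value for a one-sided test at α = 0.05: z_α = 1.645.
Power = P(Z > 1.645 − δ) = Φ(0.252) = 0.5995.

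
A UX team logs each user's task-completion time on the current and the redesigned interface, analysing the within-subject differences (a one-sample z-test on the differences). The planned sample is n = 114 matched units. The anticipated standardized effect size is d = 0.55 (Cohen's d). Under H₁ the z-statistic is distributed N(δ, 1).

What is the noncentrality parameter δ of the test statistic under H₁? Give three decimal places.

δ = d·√n = 0.55 × √114 = 5.8724

δ ≈ 5.872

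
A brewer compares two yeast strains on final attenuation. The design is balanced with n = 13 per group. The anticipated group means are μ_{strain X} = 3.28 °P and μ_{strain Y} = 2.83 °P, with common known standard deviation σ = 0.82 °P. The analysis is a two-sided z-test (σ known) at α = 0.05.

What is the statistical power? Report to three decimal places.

Power ≈ 0.288

Standardized effect: d = |μ_{strain X} − μ_{strain Y}| / σ = |3.28 − 2.83| / 0.82 = 0.5488
Noncentrality parameter: δ = d·√(n/2) = 0.5488 × √(13/2) = 1.3991
Critical value for a two-sided test at α = 0.05: z_{α/2} = 1.960.
Power = Φ(δ − 1.960) + Φ(−δ − 1.960) = Φ(-0.561) + Φ(-3.359) = 0.2875 + 0.0004 = 0.2878.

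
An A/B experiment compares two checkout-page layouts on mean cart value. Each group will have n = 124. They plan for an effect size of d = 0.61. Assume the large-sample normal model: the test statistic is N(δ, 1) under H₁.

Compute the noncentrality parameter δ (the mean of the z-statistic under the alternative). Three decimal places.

The noncentrality parameter scales effect size by the design's sample-size factor: δ = d·√(n/2) = 0.61 × √(124/2) = 4.8031

δ ≈ 4.803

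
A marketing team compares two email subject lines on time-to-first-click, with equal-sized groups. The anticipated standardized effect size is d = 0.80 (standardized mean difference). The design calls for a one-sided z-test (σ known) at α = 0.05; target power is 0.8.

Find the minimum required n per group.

n = 20 per group

Set Φ(δ − 1.645) = 0.8; then δ − 1.645 = Φ⁻¹(0.8) = 0.842, giving δ = 2.486.
δ = d·√(n/2) ⇒ n = 2(δ/d)² = 2 × (2.486 / 0.80)² = 19.32.
Round up to the next whole unit.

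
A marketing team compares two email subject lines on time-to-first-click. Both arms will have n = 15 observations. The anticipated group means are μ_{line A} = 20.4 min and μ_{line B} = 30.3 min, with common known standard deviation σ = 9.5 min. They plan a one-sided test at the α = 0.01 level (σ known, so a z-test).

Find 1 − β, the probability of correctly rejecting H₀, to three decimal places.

Standardized effect: d = |μ_{line A} − μ_{line B}| / σ = |20.4 − 30.3| / 9.5 = 1.0421
Noncentrality parameter: δ = d·√(n/2) = 1.0421 × √(15/2) = 2.8539
One-sided α = 0.01 → critical value z_{0.01} = 2.326.
Power = P(Z > 2.326 − δ) = Φ(0.528) = 0.7011.

Power ≈ 0.701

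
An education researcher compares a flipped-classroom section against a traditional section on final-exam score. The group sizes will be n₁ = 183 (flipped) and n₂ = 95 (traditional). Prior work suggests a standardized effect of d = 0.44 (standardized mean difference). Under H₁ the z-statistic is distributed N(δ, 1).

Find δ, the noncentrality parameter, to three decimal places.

The noncentrality parameter scales effect size by the design's sample-size factor: δ = d / √(1/n₁ + 1/n₂) = 0.44 / √(1/183 + 1/95) = 3.4795

δ ≈ 3.480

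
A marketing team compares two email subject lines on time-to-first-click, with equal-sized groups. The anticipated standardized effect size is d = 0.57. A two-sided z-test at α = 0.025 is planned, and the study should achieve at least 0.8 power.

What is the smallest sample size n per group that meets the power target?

For power 0.8 need Φ(δ − z_{0.0125}) = 0.8, so δ = z_{0.0125} + z_{0.20} = 2.241 + 0.842 = 3.083.
(For δ > 0 the lower-tail rejection region contributes negligibly to power, so the one-term inversion is standard.)
δ = d·√(n/2) ⇒ n = 2(δ/d)² = 2 × (3.083 / 0.57)² = 58.51.
Round up to the next whole unit.

n = 59 per group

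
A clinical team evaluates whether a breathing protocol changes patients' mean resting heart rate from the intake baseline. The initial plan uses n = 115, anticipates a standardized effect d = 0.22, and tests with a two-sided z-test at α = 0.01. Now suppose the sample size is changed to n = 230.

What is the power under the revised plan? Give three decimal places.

Power ≈ 0.777

With n = 230: δ = d·√n = 0.22 × √230 = 3.3365. Critical value z_{0.005} = 2.576.
Revised power = Φ(δ − 2.576) + Φ(−δ − 2.576) = Φ(0.761) + Φ(-5.912) = 0.7766 + 0.0000 = 0.7766.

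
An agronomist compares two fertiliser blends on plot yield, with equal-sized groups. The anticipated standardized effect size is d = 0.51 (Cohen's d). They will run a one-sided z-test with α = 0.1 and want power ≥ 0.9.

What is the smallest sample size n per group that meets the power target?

For power 0.9 need Φ(δ − z_{0.1}) = 0.9, so δ = z_{0.1} + z_{0.10} = 1.282 + 1.282 = 2.563.
δ = d·√(n/2) ⇒ n = 2(δ/d)² = 2 × (2.563 / 0.51)² = 50.52.
Round up to the next whole unit.

n = 51 per group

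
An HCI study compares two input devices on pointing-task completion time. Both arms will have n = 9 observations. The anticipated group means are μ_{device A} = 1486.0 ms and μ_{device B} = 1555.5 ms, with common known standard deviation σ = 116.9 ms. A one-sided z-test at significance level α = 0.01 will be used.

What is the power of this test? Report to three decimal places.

Power ≈ 0.143

Standardized effect: d = |μ_{device A} − μ_{device B}| / σ = |1486.0 − 1555.5| / 116.9 = 0.5945
Noncentrality parameter: δ = d·√(n/2) = 0.5945 × √(9/2) = 1.2612
One-sided α = 0.01 → critical value z_{0.01} = 2.326.
Power = Φ(δ − 2.326) = Φ(-1.065) = 0.1434.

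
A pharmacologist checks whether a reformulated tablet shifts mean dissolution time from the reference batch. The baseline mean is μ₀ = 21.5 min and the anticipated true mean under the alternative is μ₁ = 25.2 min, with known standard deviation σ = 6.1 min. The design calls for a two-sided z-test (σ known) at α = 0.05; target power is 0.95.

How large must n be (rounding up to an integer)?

Standardized effect: d = |μ₁ − μ₀| / σ = |25.2 − 21.5| / 6.1 = 0.6066
For power 0.95 need Φ(δ − z_{0.025}) = 0.95, so δ = z_{0.025} + z_{0.05} = 1.960 + 1.645 = 3.605.
(For δ > 0 the lower-tail rejection region contributes negligibly to power, so the one-term inversion is standard.)
δ = d·√n ⇒ n = (δ/d)² = (3.605 / 0.6066)² = 35.32.
Rounding up, n = 36.

n = 36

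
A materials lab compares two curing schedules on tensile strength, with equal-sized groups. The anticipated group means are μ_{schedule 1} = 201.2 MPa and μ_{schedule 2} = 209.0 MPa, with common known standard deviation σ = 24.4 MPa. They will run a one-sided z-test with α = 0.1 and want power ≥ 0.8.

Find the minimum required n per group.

Standardized effect: d = |μ_{schedule 1} − μ_{schedule 2}| / σ = |201.2 − 209.0| / 24.4 = 0.3197
Set Φ(δ − 1.282) = 0.8; then δ − 1.282 = Φ⁻¹(0.8) = 0.842, giving δ = 2.123.
δ = d·√(n/2) ⇒ n = 2(δ/d)² = 2 × (2.123 / 0.3197)² = 88.22.
Rounding up, n = 89 per group.

n = 89 per group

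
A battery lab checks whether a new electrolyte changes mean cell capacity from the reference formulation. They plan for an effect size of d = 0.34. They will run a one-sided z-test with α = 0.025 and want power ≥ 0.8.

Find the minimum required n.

Set Φ(δ − 1.960) = 0.8; then δ − 1.960 = Φ⁻¹(0.8) = 0.842, giving δ = 2.802.
δ = d·√n ⇒ n = (δ/d)² = (2.802 / 0.34)² = 67.90.
Round up to the next whole unit.

n = 68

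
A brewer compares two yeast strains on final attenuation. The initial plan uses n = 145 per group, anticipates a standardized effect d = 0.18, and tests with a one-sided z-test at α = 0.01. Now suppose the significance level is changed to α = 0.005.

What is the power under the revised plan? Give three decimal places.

Power ≈ 0.148

δ = d·√(n/2) = 0.18 × √(145/2) = 1.5326 (unchanged). New critical value: z_{0.005} = 2.576.
Revised power = P(Z > 2.576 − δ) = Φ(-1.043) = 0.1484.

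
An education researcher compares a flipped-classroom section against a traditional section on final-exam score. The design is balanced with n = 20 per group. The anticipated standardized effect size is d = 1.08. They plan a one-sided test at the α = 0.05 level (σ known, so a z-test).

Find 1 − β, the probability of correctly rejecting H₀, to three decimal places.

Noncentrality parameter: δ = d·√(n/2) = 1.08 × √(20/2) = 3.4153
Critical value for a one-sided test at α = 0.05: z_α = 1.645.
Power = Φ(δ − 1.645) = Φ(1.770) = 0.9617.

Power ≈ 0.962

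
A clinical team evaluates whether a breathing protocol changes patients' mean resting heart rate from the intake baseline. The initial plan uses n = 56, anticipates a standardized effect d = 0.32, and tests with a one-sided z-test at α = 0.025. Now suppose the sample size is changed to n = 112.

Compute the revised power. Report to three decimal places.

Power ≈ 0.923

With n = 112: δ = d·√n = 0.32 × √112 = 3.3866. Critical value z_{0.025} = 1.960.
Revised power = Φ(δ − 1.960) = Φ(1.427) = 0.9232.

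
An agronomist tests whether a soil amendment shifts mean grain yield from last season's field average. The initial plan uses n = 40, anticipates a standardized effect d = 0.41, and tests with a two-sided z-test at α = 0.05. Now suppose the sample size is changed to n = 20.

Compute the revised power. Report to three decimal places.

Power ≈ 0.450

With n = 20: δ = d·√n = 0.41 × √20 = 1.8336. Critical value z_{0.025} = 1.960.
Revised power = Φ(δ − 1.960) + Φ(−δ − 1.960) = Φ(-0.126) + Φ(-3.794) = 0.4497 + 0.0001 = 0.4498.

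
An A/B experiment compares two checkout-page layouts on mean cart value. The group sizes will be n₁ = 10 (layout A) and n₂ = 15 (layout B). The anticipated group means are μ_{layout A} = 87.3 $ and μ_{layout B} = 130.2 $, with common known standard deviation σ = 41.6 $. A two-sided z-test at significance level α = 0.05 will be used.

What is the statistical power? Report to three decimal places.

Power ≈ 0.714

Standardized effect: d = |μ_{layout A} − μ_{layout B}| / σ = |87.3 − 130.2| / 41.6 = 1.0312
Noncentrality parameter: δ = d / √(1/n₁ + 1/n₂) = 1.0312 / √(1/10 + 1/15) = 2.5260
Critical value for a two-sided test at α = 0.05: z_{α/2} = 1.960.
Power = Φ(δ − 1.960) + Φ(−δ − 1.960) = Φ(0.566) + Φ(-4.486) = 0.7143 + 0.0000 = 0.7143.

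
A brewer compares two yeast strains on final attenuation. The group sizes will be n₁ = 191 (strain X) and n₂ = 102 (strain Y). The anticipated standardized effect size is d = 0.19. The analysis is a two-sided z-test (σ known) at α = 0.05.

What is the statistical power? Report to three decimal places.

Noncentrality parameter: δ = d / √(1/n₁ + 1/n₂) = 0.19 / √(1/191 + 1/102) = 1.5493
Critical value for a two-sided test at α = 0.05: z_{α/2} = 1.960.
Power = Φ(δ − 1.960) + Φ(−δ − 1.960) = Φ(-0.411) + Φ(-3.509) = 0.3407 + 0.0002 = 0.3409.

Power ≈ 0.341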